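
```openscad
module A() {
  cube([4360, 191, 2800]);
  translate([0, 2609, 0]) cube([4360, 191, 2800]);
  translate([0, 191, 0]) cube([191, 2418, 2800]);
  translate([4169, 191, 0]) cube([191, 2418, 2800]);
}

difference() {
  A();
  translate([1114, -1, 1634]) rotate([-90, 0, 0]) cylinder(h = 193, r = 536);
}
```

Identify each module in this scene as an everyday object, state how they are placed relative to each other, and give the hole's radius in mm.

A is a house frame. The house frame has a circular hole through its front wall. The hole's radius is 536 mm.

The subtracted cylinder has r = 536 mm.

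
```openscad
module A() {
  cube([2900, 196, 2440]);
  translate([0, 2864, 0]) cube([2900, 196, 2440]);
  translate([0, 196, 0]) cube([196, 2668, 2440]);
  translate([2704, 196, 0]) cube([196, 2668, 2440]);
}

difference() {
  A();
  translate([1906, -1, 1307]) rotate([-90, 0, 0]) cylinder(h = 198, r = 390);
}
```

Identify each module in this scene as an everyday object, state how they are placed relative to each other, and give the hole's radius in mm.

The subtracted cylinder has r = 390 mm.

A is a house frame. The house frame has a circular hole through its front wall. The hole's radius is 390 mm.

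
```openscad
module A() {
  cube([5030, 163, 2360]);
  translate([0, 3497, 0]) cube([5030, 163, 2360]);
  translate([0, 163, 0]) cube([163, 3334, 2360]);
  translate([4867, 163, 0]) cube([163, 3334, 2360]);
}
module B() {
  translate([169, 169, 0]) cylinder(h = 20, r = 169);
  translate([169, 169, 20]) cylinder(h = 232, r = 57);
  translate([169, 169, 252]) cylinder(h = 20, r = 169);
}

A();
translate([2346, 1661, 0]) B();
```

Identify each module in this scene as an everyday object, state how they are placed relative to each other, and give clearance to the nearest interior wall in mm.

Clearances: x = 2183, y = 1498; minimum 1498 mm.

A is a house frame. B is a spool. The spool sits inside the house frame, centred. The clearance to the nearest interior wall is 1498 mm.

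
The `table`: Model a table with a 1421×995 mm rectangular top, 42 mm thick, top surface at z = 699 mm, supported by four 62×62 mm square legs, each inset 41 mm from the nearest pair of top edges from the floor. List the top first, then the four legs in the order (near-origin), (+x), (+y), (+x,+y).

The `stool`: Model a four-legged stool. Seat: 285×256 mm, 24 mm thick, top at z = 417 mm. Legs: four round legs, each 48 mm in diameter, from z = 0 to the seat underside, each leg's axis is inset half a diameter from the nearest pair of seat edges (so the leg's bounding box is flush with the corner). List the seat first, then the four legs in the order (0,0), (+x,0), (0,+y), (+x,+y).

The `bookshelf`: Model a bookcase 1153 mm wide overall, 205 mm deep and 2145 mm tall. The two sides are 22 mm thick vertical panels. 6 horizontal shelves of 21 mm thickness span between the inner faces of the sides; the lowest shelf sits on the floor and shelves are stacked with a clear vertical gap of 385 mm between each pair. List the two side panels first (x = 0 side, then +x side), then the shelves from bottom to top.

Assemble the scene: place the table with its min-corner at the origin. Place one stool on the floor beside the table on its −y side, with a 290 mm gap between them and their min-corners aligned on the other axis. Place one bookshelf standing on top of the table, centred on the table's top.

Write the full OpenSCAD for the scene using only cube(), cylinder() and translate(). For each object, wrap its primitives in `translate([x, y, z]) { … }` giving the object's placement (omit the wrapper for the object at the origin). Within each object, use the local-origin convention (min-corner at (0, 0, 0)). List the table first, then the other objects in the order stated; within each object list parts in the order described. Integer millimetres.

translate([0, 0, 657]) cube([1421, 995, 42]);
translate([41, 41, 0]) cube([62, 62, 657]);
translate([1318, 41, 0]) cube([62, 62, 657]);
translate([41, 892, 0]) cube([62, 62, 657]);
translate([1318, 892, 0]) cube([62, 62, 657]);
translate([0, -546, 0]) {
  translate([0, 0, 393]) cube([285, 256, 24]);
  translate([24, 24, 0]) cylinder(h = 393, r = 24);
  translate([261, 24, 0]) cylinder(h = 393, r = 24);
  translate([24, 232, 0]) cylinder(h = 393, r = 24);
  translate([261, 232, 0]) cylinder(h = 393, r = 24);
}
translate([134, 395, 699]) {
  cube([22, 205, 2145]);
  translate([1131, 0, 0]) cube([22, 205, 2145]);
  translate([22, 0, 0]) cube([1109, 205, 21]);
  translate([22, 0, 406]) cube([1109, 205, 21]);
  translate([22, 0, 812]) cube([1109, 205, 21]);
  translate([22, 0, 1218]) cube([1109, 205, 21]);
  translate([22, 0, 1624]) cube([1109, 205, 21]);
  translate([22, 0, 2030]) cube([1109, 205, 21]);
}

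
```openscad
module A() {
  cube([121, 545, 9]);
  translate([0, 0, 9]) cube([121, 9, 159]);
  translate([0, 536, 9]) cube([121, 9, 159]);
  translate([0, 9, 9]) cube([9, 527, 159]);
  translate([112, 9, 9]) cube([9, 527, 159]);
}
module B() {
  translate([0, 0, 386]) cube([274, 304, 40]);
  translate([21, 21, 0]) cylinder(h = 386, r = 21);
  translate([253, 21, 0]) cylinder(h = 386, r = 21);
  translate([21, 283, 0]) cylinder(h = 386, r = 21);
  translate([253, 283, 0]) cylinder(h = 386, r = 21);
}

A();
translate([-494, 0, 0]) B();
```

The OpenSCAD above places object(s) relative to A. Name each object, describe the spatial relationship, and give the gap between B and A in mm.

The stool's nearest face is 220 mm from the open box's −x face.

A is an open box. B is a stool. The stool is on the floor beside the open box on its −x side. The gap between the stool and the open box is 220 mm.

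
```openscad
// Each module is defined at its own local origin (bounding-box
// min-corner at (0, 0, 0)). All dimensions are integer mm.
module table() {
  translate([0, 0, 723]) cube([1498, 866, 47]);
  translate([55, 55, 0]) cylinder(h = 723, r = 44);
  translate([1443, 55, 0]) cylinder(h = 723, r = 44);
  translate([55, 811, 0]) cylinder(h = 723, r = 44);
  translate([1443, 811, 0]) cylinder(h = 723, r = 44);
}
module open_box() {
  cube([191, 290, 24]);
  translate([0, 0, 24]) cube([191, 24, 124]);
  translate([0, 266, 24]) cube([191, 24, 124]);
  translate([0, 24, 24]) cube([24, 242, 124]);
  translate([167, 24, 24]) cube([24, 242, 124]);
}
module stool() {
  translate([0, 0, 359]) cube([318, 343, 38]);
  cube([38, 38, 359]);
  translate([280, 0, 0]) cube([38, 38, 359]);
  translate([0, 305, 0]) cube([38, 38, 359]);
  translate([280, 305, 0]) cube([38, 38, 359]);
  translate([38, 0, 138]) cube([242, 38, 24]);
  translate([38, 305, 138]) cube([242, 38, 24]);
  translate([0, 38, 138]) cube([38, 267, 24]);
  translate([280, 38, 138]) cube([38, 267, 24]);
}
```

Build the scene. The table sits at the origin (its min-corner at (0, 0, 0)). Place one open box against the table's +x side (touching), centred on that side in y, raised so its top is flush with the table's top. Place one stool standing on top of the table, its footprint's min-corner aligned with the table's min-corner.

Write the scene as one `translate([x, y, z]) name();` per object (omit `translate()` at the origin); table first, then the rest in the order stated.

table();
translate([1498, 288, 622]) open_box();
translate([0, 0, 770]) stool();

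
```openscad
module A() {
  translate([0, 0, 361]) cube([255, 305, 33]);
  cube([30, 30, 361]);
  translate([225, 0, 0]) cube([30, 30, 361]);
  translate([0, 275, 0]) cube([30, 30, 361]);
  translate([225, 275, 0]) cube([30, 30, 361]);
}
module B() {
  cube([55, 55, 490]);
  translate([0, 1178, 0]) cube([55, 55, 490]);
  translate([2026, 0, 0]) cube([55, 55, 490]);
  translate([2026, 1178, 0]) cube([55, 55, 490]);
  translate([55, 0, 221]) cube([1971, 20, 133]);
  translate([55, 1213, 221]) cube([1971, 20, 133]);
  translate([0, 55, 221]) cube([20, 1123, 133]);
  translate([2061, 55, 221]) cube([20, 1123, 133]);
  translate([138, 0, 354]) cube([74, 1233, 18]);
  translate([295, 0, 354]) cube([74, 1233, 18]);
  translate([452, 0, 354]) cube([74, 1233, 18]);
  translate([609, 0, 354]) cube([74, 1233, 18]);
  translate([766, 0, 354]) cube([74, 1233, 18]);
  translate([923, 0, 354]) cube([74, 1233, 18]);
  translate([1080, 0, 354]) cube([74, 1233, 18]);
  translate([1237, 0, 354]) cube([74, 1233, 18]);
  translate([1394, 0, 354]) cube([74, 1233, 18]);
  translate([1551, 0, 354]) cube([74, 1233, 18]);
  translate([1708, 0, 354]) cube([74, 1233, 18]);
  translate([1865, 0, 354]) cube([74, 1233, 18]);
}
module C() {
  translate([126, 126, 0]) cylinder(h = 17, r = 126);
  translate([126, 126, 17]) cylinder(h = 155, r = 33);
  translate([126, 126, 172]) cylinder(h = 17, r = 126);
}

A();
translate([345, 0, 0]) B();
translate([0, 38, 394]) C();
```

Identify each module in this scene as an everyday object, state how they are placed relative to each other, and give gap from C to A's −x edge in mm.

A is a stool. B is a bed frame. C is a spool. The bed frame is on the floor beside the stool on its +x side. The spool is on top of the stool. The gap from the spool to the stool's −x edge is 0 mm.

The spool's min-x is at 0; the stool's min-x is 0; gap = 0 mm.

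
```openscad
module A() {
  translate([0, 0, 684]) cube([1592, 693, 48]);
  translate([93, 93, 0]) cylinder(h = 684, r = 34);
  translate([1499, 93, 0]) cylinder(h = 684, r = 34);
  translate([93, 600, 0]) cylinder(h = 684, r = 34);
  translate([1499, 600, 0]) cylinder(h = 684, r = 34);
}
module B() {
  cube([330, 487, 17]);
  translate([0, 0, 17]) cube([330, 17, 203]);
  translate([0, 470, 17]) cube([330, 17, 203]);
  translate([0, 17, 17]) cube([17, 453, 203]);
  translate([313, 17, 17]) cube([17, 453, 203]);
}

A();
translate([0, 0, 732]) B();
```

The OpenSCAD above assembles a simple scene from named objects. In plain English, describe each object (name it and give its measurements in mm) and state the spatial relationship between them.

A is a table with a 1592×693 mm rectangular top, 48 mm thick, top surface at z = 732 mm, supported by four round legs of 68 mm diameter, each leg's bounding box inset 59 mm from the nearest pair of top edges, running from the floor.

B is an open-topped rectangular box: outside dimensions 330×487×220 mm, with a uniform wall and base thickness of 17 mm. The base is a full 330×487 slab on the floor; four walls sit on top of the base. The front and back walls (the −y and +y sides) span the full width; the two side walls fit between them.

The open box is on top of the table.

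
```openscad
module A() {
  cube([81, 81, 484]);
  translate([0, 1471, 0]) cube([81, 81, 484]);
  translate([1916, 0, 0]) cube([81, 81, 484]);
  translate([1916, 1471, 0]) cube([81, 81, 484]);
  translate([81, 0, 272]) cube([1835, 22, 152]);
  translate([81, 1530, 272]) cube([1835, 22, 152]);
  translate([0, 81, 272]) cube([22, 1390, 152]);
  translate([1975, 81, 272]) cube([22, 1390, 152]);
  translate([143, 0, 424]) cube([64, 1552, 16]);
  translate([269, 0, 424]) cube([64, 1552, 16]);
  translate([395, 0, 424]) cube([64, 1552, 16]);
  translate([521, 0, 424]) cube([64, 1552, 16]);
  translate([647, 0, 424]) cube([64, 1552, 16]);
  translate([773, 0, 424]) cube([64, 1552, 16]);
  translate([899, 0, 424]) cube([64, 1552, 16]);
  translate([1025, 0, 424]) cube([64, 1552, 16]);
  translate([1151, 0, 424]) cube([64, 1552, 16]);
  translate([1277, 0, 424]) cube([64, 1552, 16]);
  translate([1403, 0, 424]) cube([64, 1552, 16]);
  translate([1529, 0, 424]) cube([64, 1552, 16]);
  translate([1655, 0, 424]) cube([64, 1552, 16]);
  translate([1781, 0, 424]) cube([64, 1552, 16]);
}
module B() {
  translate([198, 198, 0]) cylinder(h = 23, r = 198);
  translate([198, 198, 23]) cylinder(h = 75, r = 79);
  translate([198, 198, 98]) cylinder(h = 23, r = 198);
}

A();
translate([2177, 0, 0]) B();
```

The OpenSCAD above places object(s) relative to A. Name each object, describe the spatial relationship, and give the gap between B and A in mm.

The spool's nearest face is 180 mm from the bed frame's +x face.

A is a bed frame. B is a spool. The spool is on the floor beside the bed frame on its +x side. The gap between the spool and the bed frame is 180 mm.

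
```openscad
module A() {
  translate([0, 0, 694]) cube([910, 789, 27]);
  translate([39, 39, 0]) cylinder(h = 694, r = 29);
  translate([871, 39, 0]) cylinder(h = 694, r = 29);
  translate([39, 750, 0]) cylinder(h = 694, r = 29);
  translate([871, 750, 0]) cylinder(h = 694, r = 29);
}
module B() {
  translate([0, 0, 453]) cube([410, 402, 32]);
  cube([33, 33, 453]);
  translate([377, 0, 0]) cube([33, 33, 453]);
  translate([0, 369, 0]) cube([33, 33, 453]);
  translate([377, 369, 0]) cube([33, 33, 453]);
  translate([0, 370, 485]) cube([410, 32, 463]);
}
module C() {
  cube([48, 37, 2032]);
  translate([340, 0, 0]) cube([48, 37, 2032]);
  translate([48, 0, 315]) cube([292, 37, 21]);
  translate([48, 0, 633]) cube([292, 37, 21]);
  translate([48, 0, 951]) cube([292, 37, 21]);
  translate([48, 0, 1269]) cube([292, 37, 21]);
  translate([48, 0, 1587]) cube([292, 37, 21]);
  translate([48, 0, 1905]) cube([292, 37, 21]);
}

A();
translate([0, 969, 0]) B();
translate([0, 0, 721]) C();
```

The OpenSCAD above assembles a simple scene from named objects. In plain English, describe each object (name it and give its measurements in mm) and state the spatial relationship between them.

A is a table with a 910×789 mm rectangular top, 27 mm thick, top surface at z = 721 mm, supported by four round legs of 58 mm diameter, each leg's bounding box inset 10 mm from the nearest pair of top edges, running from the floor.

B is a chair. The seat is a 410×402×32 mm slab with its top at z = 485 mm, on four 33×33 mm corner legs (flush with the seat edges, standing on z = 0). A flat backrest 32 mm thick, 463 mm tall, spans the full seat width and rises from the seat top along its +y edge, rear face flush with the rear of the seat.

C is a straight ladder. Two 48×37 mm vertical rails, 2032 mm tall, stand 388 mm apart (outside-to-outside) with their front faces coplanar on the −y side. 6 rungs, each 37 mm deep and 21 mm tall, span between the inner faces of the rails, front faces flush with the rails. The lowest rung's underside is at z = 315 mm and rungs are spaced 318 mm apart (underside to underside).

The chair is on the floor beside the table on its +y side. The ladder is on top of the table.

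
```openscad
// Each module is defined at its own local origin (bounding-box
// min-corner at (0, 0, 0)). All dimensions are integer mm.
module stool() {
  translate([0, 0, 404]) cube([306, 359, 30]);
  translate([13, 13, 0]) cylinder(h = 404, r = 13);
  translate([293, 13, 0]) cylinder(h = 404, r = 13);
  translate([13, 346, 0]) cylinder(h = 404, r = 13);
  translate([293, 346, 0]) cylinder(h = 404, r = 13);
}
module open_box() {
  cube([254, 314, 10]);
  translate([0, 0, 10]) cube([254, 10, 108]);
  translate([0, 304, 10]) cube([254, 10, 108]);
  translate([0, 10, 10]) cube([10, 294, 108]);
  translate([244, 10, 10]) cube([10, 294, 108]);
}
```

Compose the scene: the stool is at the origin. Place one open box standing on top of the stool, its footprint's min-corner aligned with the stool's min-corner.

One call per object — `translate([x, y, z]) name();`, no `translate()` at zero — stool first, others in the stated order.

stool();
translate([0, 0, 434]) open_box();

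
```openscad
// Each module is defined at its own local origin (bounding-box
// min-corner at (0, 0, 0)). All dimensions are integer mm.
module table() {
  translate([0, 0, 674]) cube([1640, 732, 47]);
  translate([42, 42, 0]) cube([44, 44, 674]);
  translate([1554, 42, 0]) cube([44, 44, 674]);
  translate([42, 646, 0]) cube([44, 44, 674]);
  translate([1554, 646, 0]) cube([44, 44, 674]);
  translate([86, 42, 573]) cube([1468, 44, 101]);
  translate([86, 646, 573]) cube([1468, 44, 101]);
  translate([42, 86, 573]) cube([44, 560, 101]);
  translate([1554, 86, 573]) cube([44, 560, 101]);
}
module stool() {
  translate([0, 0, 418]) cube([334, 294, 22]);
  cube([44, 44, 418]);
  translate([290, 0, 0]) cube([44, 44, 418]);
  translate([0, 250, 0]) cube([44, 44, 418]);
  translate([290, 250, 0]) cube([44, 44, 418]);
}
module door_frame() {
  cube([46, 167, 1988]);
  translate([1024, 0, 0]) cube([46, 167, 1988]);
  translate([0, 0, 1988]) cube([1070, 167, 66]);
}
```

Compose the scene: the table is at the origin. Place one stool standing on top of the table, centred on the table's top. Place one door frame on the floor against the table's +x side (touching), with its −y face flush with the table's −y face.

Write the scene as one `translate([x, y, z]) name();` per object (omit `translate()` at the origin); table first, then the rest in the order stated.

table();
translate([653, 219, 721]) stool();
translate([1640, 0, 0]) door_frame();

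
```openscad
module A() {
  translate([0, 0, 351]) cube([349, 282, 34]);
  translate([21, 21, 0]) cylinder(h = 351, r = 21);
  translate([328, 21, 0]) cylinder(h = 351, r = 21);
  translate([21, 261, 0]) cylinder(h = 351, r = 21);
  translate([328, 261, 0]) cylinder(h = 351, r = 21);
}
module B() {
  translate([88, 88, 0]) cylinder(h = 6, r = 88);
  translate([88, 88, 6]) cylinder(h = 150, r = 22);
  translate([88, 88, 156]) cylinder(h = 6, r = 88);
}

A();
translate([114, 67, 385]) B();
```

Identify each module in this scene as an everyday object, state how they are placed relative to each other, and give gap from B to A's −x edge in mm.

The spool's min-x is at 114; the stool's min-x is 0; gap = 114 mm.

A is a stool. B is a spool. The spool is on top of the stool. The gap from the spool to the stool's −x edge is 114 mm.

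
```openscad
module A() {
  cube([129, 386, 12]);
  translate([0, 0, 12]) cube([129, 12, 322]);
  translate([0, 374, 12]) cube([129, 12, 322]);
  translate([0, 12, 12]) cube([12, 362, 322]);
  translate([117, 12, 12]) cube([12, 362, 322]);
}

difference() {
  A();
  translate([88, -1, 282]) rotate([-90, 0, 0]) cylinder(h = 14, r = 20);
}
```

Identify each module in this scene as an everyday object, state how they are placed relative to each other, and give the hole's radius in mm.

A is an open box. The open box has a circular hole through its front wall. The hole's radius is 20 mm.

The subtracted cylinder has r = 20 mm.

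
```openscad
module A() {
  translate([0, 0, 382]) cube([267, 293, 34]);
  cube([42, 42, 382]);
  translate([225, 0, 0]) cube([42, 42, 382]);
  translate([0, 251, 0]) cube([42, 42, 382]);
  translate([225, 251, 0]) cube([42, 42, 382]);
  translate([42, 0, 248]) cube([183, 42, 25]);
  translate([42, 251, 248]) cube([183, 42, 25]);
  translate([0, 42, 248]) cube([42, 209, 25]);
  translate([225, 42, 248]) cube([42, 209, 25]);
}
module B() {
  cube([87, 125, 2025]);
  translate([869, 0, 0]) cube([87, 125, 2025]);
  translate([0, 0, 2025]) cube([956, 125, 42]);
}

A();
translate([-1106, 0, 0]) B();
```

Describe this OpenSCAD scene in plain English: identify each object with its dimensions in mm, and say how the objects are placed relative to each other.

A is a four-legged stool. The seat is 267×293 mm, 34 mm thick, top at z = 416 mm. It stands on four square legs, each 42×42 mm in cross-section, from z = 0 to the seat underside, each flush with a corner of the seat. Four stretchers, 42 mm wide and 25 mm tall, connect adjacent legs with their undersides at z = 248 mm, each running between the inner faces of the legs it joins and aligned with the legs' outer faces on the other axis.

B is a door frame. The clear opening is 782 mm wide and 2025 mm high. Two 87 mm wide jambs, 125 mm deep, stand either side of the opening from the floor to the top of the opening. A 42 mm thick head sits across the top of both jambs, spanning the full outside width of the frame.

The door frame is on the floor beside the stool on its −x side.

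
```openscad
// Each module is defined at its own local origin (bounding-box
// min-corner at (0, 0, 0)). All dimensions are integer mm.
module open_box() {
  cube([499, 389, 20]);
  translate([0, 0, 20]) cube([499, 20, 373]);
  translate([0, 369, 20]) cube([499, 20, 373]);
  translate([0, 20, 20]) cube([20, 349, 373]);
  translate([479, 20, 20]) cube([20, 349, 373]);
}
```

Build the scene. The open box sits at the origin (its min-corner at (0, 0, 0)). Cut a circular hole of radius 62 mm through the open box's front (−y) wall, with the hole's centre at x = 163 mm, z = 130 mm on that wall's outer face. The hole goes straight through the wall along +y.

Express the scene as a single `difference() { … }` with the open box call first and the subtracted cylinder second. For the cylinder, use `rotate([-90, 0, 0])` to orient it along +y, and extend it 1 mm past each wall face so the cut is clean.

difference() {
  open_box();
  translate([163, -1, 130]) rotate([-90, 0, 0]) cylinder(h = 22, r = 62);
}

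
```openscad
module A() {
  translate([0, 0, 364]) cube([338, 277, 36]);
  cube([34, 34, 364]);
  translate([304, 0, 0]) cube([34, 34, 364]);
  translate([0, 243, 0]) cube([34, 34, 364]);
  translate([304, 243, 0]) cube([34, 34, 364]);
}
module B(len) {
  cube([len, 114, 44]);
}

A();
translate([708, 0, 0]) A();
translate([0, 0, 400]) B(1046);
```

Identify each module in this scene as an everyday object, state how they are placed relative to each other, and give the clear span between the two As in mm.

A is a stool. B is a beam. A beam spans the tops of two stools. The clear span between the two stools is 370 mm.

Second stool starts at x = 708; first ends at x = 338; clear span = 708 − 338 = 370 mm.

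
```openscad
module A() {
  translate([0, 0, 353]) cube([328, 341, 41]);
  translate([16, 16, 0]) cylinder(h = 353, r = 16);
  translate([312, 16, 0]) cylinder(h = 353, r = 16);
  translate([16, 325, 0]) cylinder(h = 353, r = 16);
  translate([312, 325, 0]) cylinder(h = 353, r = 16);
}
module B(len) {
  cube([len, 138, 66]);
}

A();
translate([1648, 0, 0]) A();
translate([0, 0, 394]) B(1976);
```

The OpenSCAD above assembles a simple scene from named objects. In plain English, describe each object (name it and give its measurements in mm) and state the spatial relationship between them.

A is a four-legged stool. The seat is a 328×341×41 mm slab whose top surface is at z = 394 mm; four round legs, each 32 mm in diameter, run from the floor (z = 0) to the underside of the seat, each leg's axis is inset half a diameter from the nearest pair of seat edges (so the leg's bounding box is flush with the corner).

B is a rectangular beam 1976 mm long (x), 138 mm deep (y), 66 mm thick (z).

The beam spans the tops of two stools placed 1320 mm apart, resting at z = 394 mm.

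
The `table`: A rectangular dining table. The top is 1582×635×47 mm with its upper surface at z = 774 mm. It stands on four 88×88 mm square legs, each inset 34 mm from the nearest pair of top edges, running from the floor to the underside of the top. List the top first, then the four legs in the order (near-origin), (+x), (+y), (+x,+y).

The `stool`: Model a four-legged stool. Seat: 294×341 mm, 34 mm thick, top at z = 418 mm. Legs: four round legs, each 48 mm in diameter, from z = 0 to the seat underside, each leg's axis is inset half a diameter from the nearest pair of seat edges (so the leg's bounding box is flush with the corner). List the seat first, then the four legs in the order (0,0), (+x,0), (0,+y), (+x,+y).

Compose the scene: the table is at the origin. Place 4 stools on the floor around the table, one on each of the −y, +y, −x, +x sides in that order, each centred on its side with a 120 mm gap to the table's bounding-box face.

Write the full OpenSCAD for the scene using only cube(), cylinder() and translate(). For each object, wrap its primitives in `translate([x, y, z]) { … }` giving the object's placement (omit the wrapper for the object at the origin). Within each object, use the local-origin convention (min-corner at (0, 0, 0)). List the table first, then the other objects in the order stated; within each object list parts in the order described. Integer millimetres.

translate([0, 0, 727]) cube([1582, 635, 47]);
translate([34, 34, 0]) cube([88, 88, 727]);
translate([1460, 34, 0]) cube([88, 88, 727]);
translate([34, 513, 0]) cube([88, 88, 727]);
translate([1460, 513, 0]) cube([88, 88, 727]);
translate([644, -461, 0]) {
  translate([0, 0, 384]) cube([294, 341, 34]);
  translate([24, 24, 0]) cylinder(h = 384, r = 24);
  translate([270, 24, 0]) cylinder(h = 384, r = 24);
  translate([24, 317, 0]) cylinder(h = 384, r = 24);
  translate([270, 317, 0]) cylinder(h = 384, r = 24);
}
translate([644, 755, 0]) {
  translate([0, 0, 384]) cube([294, 341, 34]);
  translate([24, 24, 0]) cylinder(h = 384, r = 24);
  translate([270, 24, 0]) cylinder(h = 384, r = 24);
  translate([24, 317, 0]) cylinder(h = 384, r = 24);
  translate([270, 317, 0]) cylinder(h = 384, r = 24);
}
translate([-414, 147, 0]) {
  translate([0, 0, 384]) cube([294, 341, 34]);
  translate([24, 24, 0]) cylinder(h = 384, r = 24);
  translate([270, 24, 0]) cylinder(h = 384, r = 24);
  translate([24, 317, 0]) cylinder(h = 384, r = 24);
  translate([270, 317, 0]) cylinder(h = 384, r = 24);
}
translate([1702, 147, 0]) {
  translate([0, 0, 384]) cube([294, 341, 34]);
  translate([24, 24, 0]) cylinder(h = 384, r = 24);
  translate([270, 24, 0]) cylinder(h = 384, r = 24);
  translate([24, 317, 0]) cylinder(h = 384, r = 24);
  translate([270, 317, 0]) cylinder(h = 384, r = 24);
}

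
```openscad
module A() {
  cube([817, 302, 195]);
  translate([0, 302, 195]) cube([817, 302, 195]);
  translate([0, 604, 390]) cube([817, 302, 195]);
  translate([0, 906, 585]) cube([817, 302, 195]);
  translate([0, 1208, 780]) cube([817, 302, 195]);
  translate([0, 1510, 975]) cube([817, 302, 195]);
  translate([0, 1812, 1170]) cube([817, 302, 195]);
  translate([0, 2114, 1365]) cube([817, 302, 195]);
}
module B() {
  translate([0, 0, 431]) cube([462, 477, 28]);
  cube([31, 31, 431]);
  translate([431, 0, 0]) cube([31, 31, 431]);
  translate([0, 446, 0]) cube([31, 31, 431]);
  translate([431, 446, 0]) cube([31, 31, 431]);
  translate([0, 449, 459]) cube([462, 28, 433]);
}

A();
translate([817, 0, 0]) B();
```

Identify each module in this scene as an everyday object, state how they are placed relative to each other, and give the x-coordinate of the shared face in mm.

A is a staircase. B is a chair. The chair is against the staircase's +x side, with their −y faces flush. The x-coordinate of the shared face is 817 mm.

The staircase's +x face and the chair's −x face are both at x = 817 mm.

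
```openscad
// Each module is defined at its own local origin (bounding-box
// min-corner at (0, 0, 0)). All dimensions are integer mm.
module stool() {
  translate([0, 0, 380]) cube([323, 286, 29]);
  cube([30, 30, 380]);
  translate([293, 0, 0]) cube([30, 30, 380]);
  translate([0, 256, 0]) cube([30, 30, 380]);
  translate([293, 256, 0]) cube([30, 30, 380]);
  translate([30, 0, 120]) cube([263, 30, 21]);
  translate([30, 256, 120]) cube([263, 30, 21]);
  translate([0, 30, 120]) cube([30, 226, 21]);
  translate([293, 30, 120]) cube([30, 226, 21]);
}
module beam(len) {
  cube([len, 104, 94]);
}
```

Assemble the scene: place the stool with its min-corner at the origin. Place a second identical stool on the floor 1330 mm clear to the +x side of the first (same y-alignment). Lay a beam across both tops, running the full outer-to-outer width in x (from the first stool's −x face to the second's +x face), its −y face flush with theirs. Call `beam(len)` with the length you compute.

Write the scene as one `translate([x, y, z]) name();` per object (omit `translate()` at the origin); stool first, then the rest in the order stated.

stool();
translate([1653, 0, 0]) stool();
translate([0, 0, 409]) beam(1976);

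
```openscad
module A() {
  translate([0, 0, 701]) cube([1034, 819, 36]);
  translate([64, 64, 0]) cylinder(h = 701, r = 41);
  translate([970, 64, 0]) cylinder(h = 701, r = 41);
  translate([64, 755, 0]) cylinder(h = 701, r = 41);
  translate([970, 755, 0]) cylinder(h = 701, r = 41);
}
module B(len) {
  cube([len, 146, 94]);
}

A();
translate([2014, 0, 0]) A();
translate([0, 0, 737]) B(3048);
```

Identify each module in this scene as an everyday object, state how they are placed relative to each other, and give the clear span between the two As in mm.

A is a table. B is a beam. A beam spans the tops of two tables. The clear span between the two tables is 980 mm.

Second table starts at x = 2014; first ends at x = 1034; clear span = 2014 − 1034 = 980 mm.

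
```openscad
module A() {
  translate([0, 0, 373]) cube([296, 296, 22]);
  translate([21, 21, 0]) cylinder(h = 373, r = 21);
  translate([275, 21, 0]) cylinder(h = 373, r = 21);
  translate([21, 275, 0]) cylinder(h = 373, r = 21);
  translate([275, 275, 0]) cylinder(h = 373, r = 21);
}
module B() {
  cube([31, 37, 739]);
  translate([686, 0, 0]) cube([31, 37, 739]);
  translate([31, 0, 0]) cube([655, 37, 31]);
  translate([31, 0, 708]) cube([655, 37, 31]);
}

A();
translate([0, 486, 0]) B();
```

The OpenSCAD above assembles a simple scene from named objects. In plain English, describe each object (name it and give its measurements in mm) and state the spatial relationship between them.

A is a four-legged stool. The seat is 296×296 mm, 22 mm thick, top at z = 395 mm. It stands on four round legs, each 42 mm in diameter, from z = 0 to the seat underside, each leg's axis is inset half a diameter from the nearest pair of seat edges (so the leg's bounding box is flush with the corner).

B is a picture frame with a 655×677 mm rectangular opening (x by z) and a uniform 31 mm border on every side. Frame depth is 37 mm along y. It is built from two vertical stiles running the full outside height and two horizontal rails spanning the gap between the stiles.

The picture frame is on the floor beside the stool on its +y side.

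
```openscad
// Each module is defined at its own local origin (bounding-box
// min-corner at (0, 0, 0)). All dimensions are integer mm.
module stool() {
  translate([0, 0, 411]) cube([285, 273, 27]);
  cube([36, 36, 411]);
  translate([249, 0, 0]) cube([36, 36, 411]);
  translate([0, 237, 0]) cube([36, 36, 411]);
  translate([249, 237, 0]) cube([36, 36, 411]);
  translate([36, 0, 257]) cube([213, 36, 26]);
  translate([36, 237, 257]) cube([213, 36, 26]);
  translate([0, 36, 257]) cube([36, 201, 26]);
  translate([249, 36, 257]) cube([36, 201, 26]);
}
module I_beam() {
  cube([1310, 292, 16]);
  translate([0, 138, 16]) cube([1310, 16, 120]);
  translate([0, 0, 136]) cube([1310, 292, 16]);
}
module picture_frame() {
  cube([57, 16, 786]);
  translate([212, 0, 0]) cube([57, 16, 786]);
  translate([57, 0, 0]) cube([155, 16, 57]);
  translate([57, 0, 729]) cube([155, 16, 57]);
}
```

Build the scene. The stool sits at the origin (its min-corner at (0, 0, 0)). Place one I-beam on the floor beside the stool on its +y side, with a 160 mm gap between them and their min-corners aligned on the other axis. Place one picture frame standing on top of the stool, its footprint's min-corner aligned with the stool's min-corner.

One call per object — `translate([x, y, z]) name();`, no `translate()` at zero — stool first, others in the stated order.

stool();
translate([0, 433, 0]) I_beam();
translate([0, 0, 438]) picture_frame();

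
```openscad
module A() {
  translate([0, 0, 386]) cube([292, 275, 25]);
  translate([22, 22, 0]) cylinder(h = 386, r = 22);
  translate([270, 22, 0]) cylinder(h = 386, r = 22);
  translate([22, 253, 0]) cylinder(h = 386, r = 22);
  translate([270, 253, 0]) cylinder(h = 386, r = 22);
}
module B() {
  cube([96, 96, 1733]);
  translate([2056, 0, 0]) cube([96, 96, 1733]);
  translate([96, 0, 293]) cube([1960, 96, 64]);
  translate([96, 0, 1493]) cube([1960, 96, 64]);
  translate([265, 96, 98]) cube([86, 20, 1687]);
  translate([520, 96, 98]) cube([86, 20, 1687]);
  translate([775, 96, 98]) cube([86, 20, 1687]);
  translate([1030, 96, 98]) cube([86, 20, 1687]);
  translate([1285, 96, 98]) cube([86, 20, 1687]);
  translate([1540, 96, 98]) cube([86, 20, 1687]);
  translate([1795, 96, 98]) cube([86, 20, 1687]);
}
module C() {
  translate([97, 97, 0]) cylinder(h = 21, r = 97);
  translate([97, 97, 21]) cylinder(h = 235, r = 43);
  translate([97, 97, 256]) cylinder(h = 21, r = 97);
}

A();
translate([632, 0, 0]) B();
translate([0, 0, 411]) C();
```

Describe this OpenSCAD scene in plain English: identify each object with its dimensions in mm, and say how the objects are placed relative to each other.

A is a four-legged stool. The seat is 292×275 mm, 25 mm thick, top at z = 411 mm. It stands on four round legs, each 44 mm in diameter, from z = 0 to the seat underside, each leg's axis is inset half a diameter from the nearest pair of seat edges (so the leg's bounding box is flush with the corner).

B is a fence section. Two 96×96 mm posts, 1733 mm tall, stand on the floor with a clear span of 1960 mm between their inner faces. Two horizontal rails of 96×64 mm section span the gap between the posts with their undersides at z = 293 mm and z = 1493 mm, flush with the posts' −y face. 7 pickets, each 86 mm wide, 20 mm thick and 1687 mm tall, are fixed to the +y face of the rails with their bottoms at z = 98 mm, evenly spaced across the span with equal gaps (rounded down to the nearest mm) at the −x end and between each pair — any rounding remainder accumulates at the +x end.

C is a spool: two coaxial disc flanges of radius 97 mm and thickness 21 mm, joined by a core cylinder of radius 43 mm and height 235 mm. The lower flange rests on z = 0 and the three cylinders share a vertical axis.

The fence section is on the floor beside the stool on its +x side. The spool is on top of the stool.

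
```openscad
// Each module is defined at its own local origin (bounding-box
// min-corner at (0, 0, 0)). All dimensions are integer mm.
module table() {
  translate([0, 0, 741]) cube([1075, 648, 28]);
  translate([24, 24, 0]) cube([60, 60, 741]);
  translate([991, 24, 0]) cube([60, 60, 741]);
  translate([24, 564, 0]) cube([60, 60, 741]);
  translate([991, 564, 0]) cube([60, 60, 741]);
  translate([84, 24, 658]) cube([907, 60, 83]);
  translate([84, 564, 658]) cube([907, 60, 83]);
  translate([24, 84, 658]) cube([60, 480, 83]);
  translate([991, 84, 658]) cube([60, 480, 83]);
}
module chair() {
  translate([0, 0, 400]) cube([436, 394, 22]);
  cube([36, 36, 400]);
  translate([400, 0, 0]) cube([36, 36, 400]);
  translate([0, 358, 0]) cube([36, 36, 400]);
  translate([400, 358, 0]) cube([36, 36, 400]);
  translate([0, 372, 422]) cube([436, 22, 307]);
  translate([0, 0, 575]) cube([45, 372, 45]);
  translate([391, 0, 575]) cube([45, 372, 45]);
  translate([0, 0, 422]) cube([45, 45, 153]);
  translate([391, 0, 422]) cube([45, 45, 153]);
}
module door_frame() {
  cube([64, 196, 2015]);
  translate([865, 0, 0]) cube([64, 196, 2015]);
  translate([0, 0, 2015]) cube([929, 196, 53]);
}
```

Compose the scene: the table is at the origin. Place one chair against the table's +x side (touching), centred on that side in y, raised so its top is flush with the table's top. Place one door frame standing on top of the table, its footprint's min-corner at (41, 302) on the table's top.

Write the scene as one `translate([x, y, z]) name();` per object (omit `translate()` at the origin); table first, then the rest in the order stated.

table();
translate([1075, 127, 40]) chair();
translate([41, 302, 769]) door_frame();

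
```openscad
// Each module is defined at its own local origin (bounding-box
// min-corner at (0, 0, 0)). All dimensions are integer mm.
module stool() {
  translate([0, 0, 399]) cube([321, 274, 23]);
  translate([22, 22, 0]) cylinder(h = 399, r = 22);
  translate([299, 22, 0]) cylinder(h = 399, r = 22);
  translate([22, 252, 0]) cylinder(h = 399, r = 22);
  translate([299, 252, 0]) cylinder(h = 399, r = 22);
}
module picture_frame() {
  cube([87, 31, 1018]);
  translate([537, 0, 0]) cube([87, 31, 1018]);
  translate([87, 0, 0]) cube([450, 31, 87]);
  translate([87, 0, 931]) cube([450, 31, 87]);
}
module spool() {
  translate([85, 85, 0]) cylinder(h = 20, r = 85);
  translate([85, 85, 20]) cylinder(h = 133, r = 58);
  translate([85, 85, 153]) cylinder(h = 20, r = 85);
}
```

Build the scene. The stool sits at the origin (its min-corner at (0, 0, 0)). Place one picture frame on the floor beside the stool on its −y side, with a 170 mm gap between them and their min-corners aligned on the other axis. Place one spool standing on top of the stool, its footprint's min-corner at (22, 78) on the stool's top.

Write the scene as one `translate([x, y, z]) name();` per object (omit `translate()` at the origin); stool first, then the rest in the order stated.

stool();
translate([0, -201, 0]) picture_frame();
translate([22, 78, 422]) spool();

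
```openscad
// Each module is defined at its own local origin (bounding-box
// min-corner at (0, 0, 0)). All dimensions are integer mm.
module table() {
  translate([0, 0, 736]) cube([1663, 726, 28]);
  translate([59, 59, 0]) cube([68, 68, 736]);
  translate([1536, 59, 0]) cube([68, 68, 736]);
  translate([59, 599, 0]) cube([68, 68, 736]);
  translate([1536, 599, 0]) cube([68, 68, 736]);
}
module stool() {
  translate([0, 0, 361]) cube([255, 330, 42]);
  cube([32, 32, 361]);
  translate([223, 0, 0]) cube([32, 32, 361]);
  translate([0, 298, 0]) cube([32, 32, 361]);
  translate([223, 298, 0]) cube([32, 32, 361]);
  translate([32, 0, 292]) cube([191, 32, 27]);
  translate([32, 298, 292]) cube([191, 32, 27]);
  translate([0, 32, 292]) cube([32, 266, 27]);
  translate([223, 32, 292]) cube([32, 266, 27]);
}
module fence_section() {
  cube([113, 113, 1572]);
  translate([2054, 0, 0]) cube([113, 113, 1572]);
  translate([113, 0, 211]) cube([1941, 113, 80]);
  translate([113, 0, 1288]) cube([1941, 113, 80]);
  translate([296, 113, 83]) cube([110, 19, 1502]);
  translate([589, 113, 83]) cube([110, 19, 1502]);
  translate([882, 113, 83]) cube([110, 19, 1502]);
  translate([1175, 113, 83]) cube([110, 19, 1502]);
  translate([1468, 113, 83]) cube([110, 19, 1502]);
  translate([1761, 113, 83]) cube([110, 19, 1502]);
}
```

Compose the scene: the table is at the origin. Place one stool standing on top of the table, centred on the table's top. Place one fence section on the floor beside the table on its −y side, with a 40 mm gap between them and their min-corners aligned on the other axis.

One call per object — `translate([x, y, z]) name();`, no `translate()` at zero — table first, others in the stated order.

table();
translate([704, 198, 764]) stool();
translate([0, -172, 0]) fence_section();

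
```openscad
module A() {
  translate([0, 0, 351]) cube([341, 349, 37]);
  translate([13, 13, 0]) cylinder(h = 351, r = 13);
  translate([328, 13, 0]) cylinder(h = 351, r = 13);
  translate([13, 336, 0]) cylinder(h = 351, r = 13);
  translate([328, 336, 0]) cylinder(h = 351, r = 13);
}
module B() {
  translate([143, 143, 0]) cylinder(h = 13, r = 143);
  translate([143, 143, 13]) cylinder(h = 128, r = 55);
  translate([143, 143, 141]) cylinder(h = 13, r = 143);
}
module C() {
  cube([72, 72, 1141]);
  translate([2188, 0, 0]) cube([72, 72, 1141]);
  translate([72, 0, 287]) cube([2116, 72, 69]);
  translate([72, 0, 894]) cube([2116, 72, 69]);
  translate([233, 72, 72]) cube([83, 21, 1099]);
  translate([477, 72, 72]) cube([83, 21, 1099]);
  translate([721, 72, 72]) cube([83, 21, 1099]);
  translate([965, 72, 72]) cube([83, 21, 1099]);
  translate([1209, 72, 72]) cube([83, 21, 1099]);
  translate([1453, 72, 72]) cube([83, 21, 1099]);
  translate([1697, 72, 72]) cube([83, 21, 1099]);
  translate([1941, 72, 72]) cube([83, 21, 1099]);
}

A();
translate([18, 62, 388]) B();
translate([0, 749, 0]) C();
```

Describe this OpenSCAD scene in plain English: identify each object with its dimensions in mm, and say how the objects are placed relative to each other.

A is a four-legged stool. The seat is 341×349 mm, 37 mm thick, top at z = 388 mm. It stands on four round legs, each 26 mm in diameter, from z = 0 to the seat underside, each leg's axis is inset half a diameter from the nearest pair of seat edges (so the leg's bounding box is flush with the corner).

B is a spool: two coaxial disc flanges of radius 143 mm and thickness 13 mm, joined by a core cylinder of radius 55 mm and height 128 mm. The lower flange rests on z = 0 and the three cylinders share a vertical axis.

C is a fence section. Two 72×72 mm posts, 1141 mm tall, stand on the floor with a clear span of 2116 mm between their inner faces. Two horizontal rails of 72×69 mm section span the gap between the posts with their undersides at z = 287 mm and z = 894 mm, flush with the posts' −y face. 8 pickets, each 83 mm wide, 21 mm thick and 1099 mm tall, are fixed to the +y face of the rails with their bottoms at z = 72 mm, evenly spaced across the span with equal gaps (rounded down to the nearest mm) at the −x end and between each pair — any rounding remainder accumulates at the +x end.

The spool is on top of the stool. The fence section is on the floor beside the stool on its +y side.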